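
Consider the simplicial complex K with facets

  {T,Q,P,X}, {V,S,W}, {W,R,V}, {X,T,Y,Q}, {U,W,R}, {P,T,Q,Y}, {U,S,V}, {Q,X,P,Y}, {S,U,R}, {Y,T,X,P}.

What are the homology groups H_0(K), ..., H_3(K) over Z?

H_0 ≅ Z^2,  H_1 ≅ Z,  H_2 = 0,  H_3 ≅ Z.

Order the vertices as P < Q < R < S < T < U < V < W < X < Y. Listing each simplex with vertices in this order, K has dimension 3 with simplices:

  0-simplices (10): P, Q, R, S, T, U, V, W, X, Y
  1-simplices (20): PQ, PT, PX, PY, QT, QX, QY, RS, RU, RV, RW, SU, SV, SW, TX, TY, UV, UW, VW, XY
  2-simplices (15): PQT, PQX, PQY, PTX, PTY, PXY, QTX, QTY, QXY, RSU, RUW, RVW, SUV, SVW, TXY
  3-simplices (5): PQTX, PQTY, PQXY, PTXY, QTXY

so the chain groups are C_0 ≅ Z^10, C_1 ≅ Z^20, C_2 ≅ Z^15, C_3 ≅ Z^5.

Boundary ∂_1: C_1 → C_0 is given by ∂[p,q] = [q] − [p].
This gives a 10×20 integer matrix of rank 8; reducing to Smith normal form yields diagonal entries (1,1,1,1,1,1,1,1).

∂_2: C_2 → C_1 maps a triangle to the signed sum of its edges. For instance
  ∂RUW = UW − RW + RU,
  ∂PQT = QT − PT + PQ.
This gives a 20×15 integer matrix of rank 11; reducing to Smith normal form yields diagonal entries (1,1,1,1,1,1,1,1,1,1,1).

Boundary ∂_3: C_3 → C_2 sends each 3-simplex σ to the alternating sum Σ_i (−1)^i (σ with its i-th vertex removed). For instance
  ∂PTXY = TXY − PXY + PTY − PTX,
  ∂QTXY = TXY − QXY + QTY − QTX.
As a 15×5 matrix over Z this has rank 4, with invariant factors (1,1,1,1).

Reading off H_k = ker ∂_k / im ∂_{k+1}:

  H_0: rank C_0 − rank ∂_1 = 10 − 8 = 2, and the invariant factors of ∂_1 are all 1, so H_0 = Z^2.
  H_1: rank ker ∂_1 − rank ∂_2 = (20 − 8) − 11 = 1, and the invariant factors of ∂_2 are all 1, so H_1 = Z.
  H_2: rank ker ∂_2 − rank ∂_3 = (15 − 11) − 4 = 0, and the invariant factors of ∂_3 are all 1, so H_2 = 0.
  H_3: rank ker ∂_3 − rank ∂_4 = (5 − 4) − 0 = 1, and there is no ∂_4, so H_3 = Z.

As a check, the Euler characteristic is 10 − 20 + 15 − 5 = 0, which agrees with 2 − 1 + 0 − 1 = 0.
(K is a triangulation of the disjoint union of the Möbius band and the 3-sphere S^3.)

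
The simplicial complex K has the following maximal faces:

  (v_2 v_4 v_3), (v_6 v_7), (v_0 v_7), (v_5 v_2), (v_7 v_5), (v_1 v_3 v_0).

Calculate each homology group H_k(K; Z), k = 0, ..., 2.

H_0 = Z,  H_1 = Z,  H_2 = 0.

Order the vertices as v_0 < v_1 < v_2 < v_3 < v_4 < v_5 < v_6 < v_7. Listing each simplex with vertices in this order, K has dimension 2 with simplices:

  0-simplices (8): [v_0], [v_1], [v_2], [v_3], [v_4], [v_5], [v_6], [v_7]
  1-simplices (10): [v_0,v_1], [v_0,v_3], [v_0,v_7], [v_1,v_3], [v_2,v_3], [v_2,v_4], [v_2,v_5], [v_3,v_4], [v_5,v_7], [v_6,v_7]
  2-simplices (2): [v_0,v_1,v_3], [v_2,v_3,v_4]

giving chain groups C_0 ≅ Z^8, C_1 ≅ Z^10, C_2 ≅ Z^2.

Boundary ∂_1: C_1 → C_0 maps an edge to its endpoints' difference, ∂[p,q] = q − p. For instance
  ∂[v_1,v_3] = [v_3] − [v_1].
This gives a 8×10 integer matrix of rank 7; reducing to Smith normal form yields diagonal entries (1,1,1,1,1,1,1).

The boundary map ∂_2: C_2 → C_1 sends each 2-simplex [p,q,r] to [q,r] − [p,r] + [p,q]. For instance
  ∂[v_0,v_1,v_3] = [v_1,v_3] − [v_0,v_3] + [v_0,v_1],
  ∂[v_2,v_3,v_4] = [v_3,v_4] − [v_2,v_4] + [v_2,v_3].
The 10×2 boundary matrix has rank 2 and Smith normal form diag(1,1).

Now H_k = ker ∂_k / im ∂_{k+1}, so:

  H_0: rank C_0 − rank ∂_1 = 8 − 7 = 1, and the invariant factors of ∂_1 are all 1, so H_0 ≅ Z.
  H_1: rank ker ∂_1 − rank ∂_2 = (10 − 7) − 2 = 1, and the invariant factors of ∂_2 are all 1, so H_1 ≅ Z.
  H_2: rank ker ∂_2 − rank ∂_3 = (2 − 2) − 0 = 0, and there is no ∂_3, so H_2 ≅ 0.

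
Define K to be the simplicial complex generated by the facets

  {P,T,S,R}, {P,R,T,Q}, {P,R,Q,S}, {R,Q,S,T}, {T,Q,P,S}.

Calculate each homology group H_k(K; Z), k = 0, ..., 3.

H_0 ≅ Z,  H_1 = 0,  H_2 = 0,  H_3 ≅ Z.

Fix the vertex order P < Q < R < S < T and write every simplex with vertices in increasing order. Then dim K = 3 and the simplices of K are:

  0-simplices (5): P, Q, R, S, T
  1-simplices (10): PQ, PR, PS, PT, QR, QS, QT, RS, RT, ST
  2-simplices (10): PQR, PQS, PQT, PRS, PRT, PST, QRS, QRT, QST, RST
  3-simplices (5): PQRS, PQRT, PQST, PRST, QRST

so the chain groups are C_0 ≅ Z^5, C_1 ≅ Z^10, C_2 ≅ Z^10, C_3 ≅ Z^5.

The boundary map ∂_1: C_1 → C_0 maps an edge to its endpoints' difference, ∂[p,q] = q − p.
The resulting 5×10 matrix has rank 4, and its Smith normal form has invariant factors (1,1,1,1).

∂_2: C_2 → C_1 sends each 2-simplex [p,q,r] to [q,r] − [p,r] + [p,q]. For instance
  ∂QST = ST − QT + QS,
  ∂QRT = RT − QT + QR.
As a 10×10 matrix over Z this has rank 6, with invariant factors (1,1,1,1,1,1).

The boundary map ∂_3: C_3 → C_2 sends each 3-simplex σ to the alternating sum Σ_i (−1)^i (σ with its i-th vertex removed). For instance
  ∂QRST = RST − QST + QRT − QRS,
  ∂PRST = RST − PST + PRT − PRS.
As a 10×5 matrix over Z this has rank 4, with invariant factors (1,1,1,1).

Reading off H_k = ker ∂_k / im ∂_{k+1}:

  H_0: rank C_0 − rank ∂_1 = 5 − 4 = 1, and the invariant factors of ∂_1 are all 1, so H_0 ≅ Z.
  H_1: rank ker ∂_1 − rank ∂_2 = (10 − 4) − 6 = 0, and the invariant factors of ∂_2 are all 1, so H_1 ≅ 0.
  H_2: rank ker ∂_2 − rank ∂_3 = (10 − 6) − 4 = 0, and the invariant factors of ∂_3 are all 1, so H_2 ≅ 0.
  H_3: rank ker ∂_3 − rank ∂_4 = (5 − 4) − 0 = 1, and there is no ∂_4, so H_3 ≅ Z.

(K is a triangulation of the 3-sphere S^3.)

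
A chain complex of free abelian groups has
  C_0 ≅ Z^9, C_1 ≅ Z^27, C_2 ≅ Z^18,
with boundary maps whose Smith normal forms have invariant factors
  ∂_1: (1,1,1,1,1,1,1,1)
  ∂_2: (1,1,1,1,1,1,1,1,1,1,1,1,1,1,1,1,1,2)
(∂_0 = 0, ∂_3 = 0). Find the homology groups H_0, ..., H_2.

H_0: b_0 = 9 − 0 − 8 = 1; torsion from ∂_1 factors > 1: none. So H_0 ≅ Z.
H_1: b_1 = 27 − 8 − 18 = 1; torsion from ∂_2 factors > 1: [2]. So H_1 ≅ Z ⊕ Z/2.
H_2: b_2 = 18 − 18 − 0 = 0; torsion from ∂_3 factors > 1: none. So H_2 ≅ 0.

H_0 ≅ Z,  H_1 ≅ Z ⊕ Z/2,  H_2 = 0.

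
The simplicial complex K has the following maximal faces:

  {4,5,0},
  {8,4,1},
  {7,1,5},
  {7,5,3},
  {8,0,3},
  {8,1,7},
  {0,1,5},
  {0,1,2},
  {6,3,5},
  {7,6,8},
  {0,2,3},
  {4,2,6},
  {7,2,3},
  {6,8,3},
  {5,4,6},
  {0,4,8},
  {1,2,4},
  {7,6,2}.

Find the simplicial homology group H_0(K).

Take the total order 0 < 1 < 2 < 3 < 4 < 5 < 6 < 7 < 8 on the vertex set. Then K (dimension 2) consists of the simplices:

  0-simplices (9): [0], [1], [2], [3], [4], [5], [6], [7], [8]
  1-simplices (27): (27 of them)
  2-simplices (18): [0,1,2], [0,1,5], [0,2,3], [0,3,8], [0,4,5], [0,4,8], [1,2,4], [1,4,8], [1,5,7], [1,7,8], [2,3,7], [2,4,6], [2,6,7], [3,5,6], [3,5,7], [3,6,8], [4,5,6], [6,7,8]

so the chain groups are C_0 ≅ Z^9, C_1 ≅ Z^27, C_2 ≅ Z^18.

The boundary map ∂_1: C_1 → C_0 sends each edge [p,q] (with p < q) to q − p. For instance
  ∂[0,8] = [8] − [0].
This gives a 9×27 integer matrix of rank 8; reducing to Smith normal form yields diagonal entries (1,1,1,1,1,1,1,1).

∂_2: C_2 → C_1 sends each 2-simplex [p,q,r] to [q,r] − [p,r] + [p,q]. For instance
  ∂[2,4,6] = [4,6] − [2,6] + [2,4],
  ∂[1,5,7] = [5,7] − [1,7] + [1,5].
The 27×18 boundary matrix has rank 18 and Smith normal form diag(1,1,1,1,1,1,1,1,1,1,1,1,1,1,1,1,1,2).

Reading off H_k = ker ∂_k / im ∂_{k+1}:

  H_0: rank C_0 − rank ∂_1 = 9 − 8 = 1, and the invariant factors of ∂_1 are all 1, so H_0 ≅ Z.

H_0 = Z.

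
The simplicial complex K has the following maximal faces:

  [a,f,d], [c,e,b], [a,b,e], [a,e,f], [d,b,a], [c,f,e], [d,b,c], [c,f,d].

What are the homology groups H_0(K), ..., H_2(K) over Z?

H_0 ≅ Z,  H_1 = 0,  H_2 ≅ Z.

Fix the vertex order a < b < c < d < e < f and write every simplex with vertices in increasing order. Then dim K = 2 and the simplices of K are:

  0-simplices (6): a, b, c, d, e, f
  1-simplices (12): ab, ad, ae, af, bc, bd, be, cd, ce, cf, df, ef
  2-simplices (8): abd, abe, adf, aef, bcd, bce, cdf, cef

so the chain groups are C_0 ≅ Z^6, C_1 ≅ Z^12, C_2 ≅ Z^8.

The boundary map ∂_1: C_1 → C_0 maps an edge to its endpoints' difference, ∂[p,q] = q − p.
As a 6×12 matrix over Z this has rank 5, with invariant factors (1,1,1,1,1).

Boundary ∂_2: C_2 → C_1 sends each 2-simplex [p,q,r] to [q,r] − [p,r] + [p,q]. For instance
  ∂cef = ef − cf + ce,
  ∂cdf = df − cf + cd.
This gives a 12×8 integer matrix of rank 7; reducing to Smith normal form yields diagonal entries (1,1,1,1,1,1,1).

From H_k ≅ ker(∂_k) / im(∂_{k+1}) we obtain:

  H_0: rank C_0 − rank ∂_1 = 6 − 5 = 1, and the invariant factors of ∂_1 are all 1, so H_0 ≅ Z.
  H_1: rank ker ∂_1 − rank ∂_2 = (12 − 5) − 7 = 0, and the invariant factors of ∂_2 are all 1, so H_1 ≅ 0.
  H_2: rank ker ∂_2 − rank ∂_3 = (8 − 7) − 0 = 1, and there is no ∂_3, so H_2 ≅ Z.

(K is a triangulation of the 2-sphere S^2.)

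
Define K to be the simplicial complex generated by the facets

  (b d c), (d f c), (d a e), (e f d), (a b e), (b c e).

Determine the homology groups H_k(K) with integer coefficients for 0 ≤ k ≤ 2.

H_0 ≅ Z,  H_1 ≅ Z,  H_2 = 0.

We work with the vertex ordering a < b < c < d < e < f. The simplices of K, each written with vertices in increasing order, are:

  0-simplices (6): a, b, c, d, e, f
  1-simplices (12): ab, ad, ae, bc, bd, be, cd, ce, cf, de, df, ef
  2-simplices (6): abe, ade, bcd, bce, cdf, def

Hence C_0 ≅ Z^6, C_1 ≅ Z^12, C_2 ≅ Z^6.

∂_1: C_1 → C_0 is given by ∂[p,q] = [q] − [p].
The 6×12 boundary matrix has rank 5 and Smith normal form diag(1,1,1,1,1).

The boundary map ∂_2: C_2 → C_1 sends each 2-simplex [p,q,r] to [q,r] − [p,r] + [p,q]. For instance
  ∂abe = be − ae + ab,
  ∂bcd = cd − bd + bc.
The resulting 12×6 matrix has rank 6, and its Smith normal form has invariant factors (1,1,1,1,1,1).

Now H_k = ker ∂_k / im ∂_{k+1}, so:

  H_0: rank C_0 − rank ∂_1 = 6 − 5 = 1, and the invariant factors of ∂_1 are all 1, so H_0 = Z.
  H_1: rank ker ∂_1 − rank ∂_2 = (12 − 5) − 6 = 1, and the invariant factors of ∂_2 are all 1, so H_1 = Z.
  H_2: rank ker ∂_2 − rank ∂_3 = (6 − 6) − 0 = 0, and there is no ∂_3, so H_2 = 0.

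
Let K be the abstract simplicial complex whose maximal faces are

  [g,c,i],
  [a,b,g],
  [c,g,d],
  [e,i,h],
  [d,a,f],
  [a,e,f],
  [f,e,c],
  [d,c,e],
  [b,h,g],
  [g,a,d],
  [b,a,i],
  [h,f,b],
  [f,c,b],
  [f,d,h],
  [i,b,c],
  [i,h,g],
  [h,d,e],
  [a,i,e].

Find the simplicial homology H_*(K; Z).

H_0 ≅ Z,  H_1 ≅ Z ⊕ Z/2,  H_2 = 0.

Order the vertices as a < b < c < d < e < f < g < h < i. Listing each simplex with vertices in this order, K has dimension 2 with simplices:

  0-simplices (9): a, b, c, d, e, f, g, h, i
  1-simplices (27): ab, ad, ae, af, ag, ai, bc, bf, bg, bh, bi, cd, ce, cf, cg, ci, de, df, dg, dh, ef, eh, ei, fh, gh, gi, hi
  2-simplices (18): abg, abi, adf, adg, aef, aei, bcf, bci, bfh, bgh, cde, cdg, cef, cgi, deh, dfh, ehi, ghi

Hence C_0 ≅ Z^9, C_1 ≅ Z^27, C_2 ≅ Z^18.

∂_1: C_1 → C_0 is given by ∂[p,q] = [q] − [p].
This gives a 9×27 integer matrix of rank 8; reducing to Smith normal form yields diagonal entries (1,1,1,1,1,1,1,1).

Boundary ∂_2: C_2 → C_1 maps a triangle to the signed sum of its edges. For instance
  ∂bgh = gh − bh + bg,
  ∂dfh = fh − dh + df.
The resulting 27×18 matrix has rank 18, and its Smith normal form has invariant factors (1,1,1,1,1,1,1,1,1,1,1,1,1,1,1,1,1,2).

Reading off H_k = ker ∂_k / im ∂_{k+1}:

  H_0: rank C_0 − rank ∂_1 = 9 − 8 = 1, and the invariant factors of ∂_1 are all 1, so H_0 ≅ Z.
  H_1: rank ker ∂_1 − rank ∂_2 = (27 − 8) − 18 = 1, and ∂_2 has invariant factor 2 > 1, so H_1 ≅ Z ⊕ Z/2.
  H_2: rank ker ∂_2 − rank ∂_3 = (18 − 18) − 0 = 0, and there is no ∂_3, so H_2 ≅ 0.

As a check, the Euler characteristic is 9 − 27 + 18 = 0, which agrees with 1 − 1 + 0 = 0.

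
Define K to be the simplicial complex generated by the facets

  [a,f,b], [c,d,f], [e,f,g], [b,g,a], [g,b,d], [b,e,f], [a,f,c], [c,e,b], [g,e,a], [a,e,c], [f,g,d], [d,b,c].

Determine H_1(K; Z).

H_1 ≅ Z/2.

Fix the vertex order a < b < c < d < e < f < g and write every simplex with vertices in increasing order. Then dim K = 2 and the simplices of K are:

  0-simplices (7): a, b, c, d, e, f, g
  1-simplices (18): ab, ac, ae, af, ag, bc, bd, be, bf, bg, cd, ce, cf, df, dg, ef, eg, fg
  2-simplices (12): abf, abg, ace, acf, aeg, bcd, bce, bdg, bef, cdf, dfg, efg

Hence C_0 ≅ Z^7, C_1 ≅ Z^18, C_2 ≅ Z^12.

∂_1: C_1 → C_0 is given by ∂[p,q] = [q] − [p].
The 7×18 boundary matrix has rank 6 and Smith normal form diag(1,1,1,1,1,1).

Boundary ∂_2: C_2 → C_1 sends each 2-simplex [p,q,r] to [q,r] − [p,r] + [p,q]. For instance
  ∂abf = bf − af + ab,
  ∂ace = ce − ae + ac.
This gives a 18×12 integer matrix of rank 12; reducing to Smith normal form yields diagonal entries (1,1,1,1,1,1,1,1,1,1,1,2).

Now H_k = ker ∂_k / im ∂_{k+1}, so:

  H_1: rank ker ∂_1 − rank ∂_2 = (18 − 6) − 12 = 0, and ∂_2 has invariant factor 2 > 1, so H_1 = Z/2.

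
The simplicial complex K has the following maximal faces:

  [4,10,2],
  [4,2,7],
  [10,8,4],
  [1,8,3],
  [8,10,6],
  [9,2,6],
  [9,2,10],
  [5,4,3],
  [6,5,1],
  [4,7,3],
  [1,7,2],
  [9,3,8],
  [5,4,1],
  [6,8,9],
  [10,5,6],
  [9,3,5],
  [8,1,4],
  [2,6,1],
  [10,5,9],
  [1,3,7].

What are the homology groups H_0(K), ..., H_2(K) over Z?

H_0 ≅ Z,  H_1 ≅ Z ⊕ Z/2Z,  H_2 = 0.

Take the total order 1 < 2 < 3 < 4 < 5 < 6 < 7 < 8 < 9 < 10 on the vertex set. Then K (dimension 2) consists of the simplices:

  0-simplices (10): [1], [2], [3], [4], [5], [6], [7], [8], [9], [10]
  1-simplices (30): (30 of them)
  2-simplices (20): (20 of them)

giving chain groups C_0 ≅ Z^10, C_1 ≅ Z^30, C_2 ≅ Z^20.

The boundary map ∂_1: C_1 → C_0 sends each edge [p,q] (with p < q) to q − p.
The resulting 10×30 matrix has rank 9, and its Smith normal form has invariant factors (1,1,1,1,1,1,1,1,1).

The boundary map ∂_2: C_2 → C_1 acts by ∂[p,q,r] = [q,r] − [p,r] + [p,q]. For instance
  ∂[1,2,6] = [2,6] − [1,6] + [1,2],
  ∂[3,5,9] = [5,9] − [3,9] + [3,5].
The resulting 30×20 matrix has rank 20, and its Smith normal form has invariant factors (1,1,1,1,1,1,1,1,1,1,1,1,1,1,1,1,1,1,1,2).

Now H_k = ker ∂_k / im ∂_{k+1}, so:

  H_0: rank C_0 − rank ∂_1 = 10 − 9 = 1, and the invariant factors of ∂_1 are all 1, so H_0 = Z.
  H_1: rank ker ∂_1 − rank ∂_2 = (30 − 9) − 20 = 1, and ∂_2 has invariant factor 2 > 1, so H_1 = Z ⊕ Z/2Z.
  H_2: rank ker ∂_2 − rank ∂_3 = (20 − 20) − 0 = 0, and there is no ∂_3, so H_2 = 0.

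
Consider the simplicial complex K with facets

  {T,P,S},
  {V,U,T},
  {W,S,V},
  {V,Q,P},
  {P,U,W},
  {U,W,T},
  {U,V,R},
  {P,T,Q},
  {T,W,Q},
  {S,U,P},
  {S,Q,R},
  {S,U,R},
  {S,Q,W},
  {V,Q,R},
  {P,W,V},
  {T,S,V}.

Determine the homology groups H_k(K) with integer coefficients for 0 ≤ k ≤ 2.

We work with the vertex ordering P < Q < R < S < T < U < V < W. The simplices of K, each written with vertices in increasing order, are:

  0-simplices (8): P, Q, R, S, T, U, V, W
  1-simplices (24): PQ, PS, PT, PU, PV, PW, QR, QS, QT, QV, QW, RS, RU, RV, ST, SU, SV, SW, TU, TV, TW, UV, UW, VW
  2-simplices (16): PQT, PQV, PST, PSU, PUW, PVW, QRS, QRV, QSW, QTW, RSU, RUV, STV, SVW, TUV, TUW

so the chain groups are C_0 ≅ Z^8, C_1 ≅ Z^24, C_2 ≅ Z^16.

The boundary map ∂_1: C_1 → C_0 sends each edge [p,q] (with p < q) to q − p. For instance
  ∂RS = S − R.
As a 8×24 matrix over Z this has rank 7, with invariant factors (1,1,1,1,1,1,1).

The boundary map ∂_2: C_2 → C_1 maps a triangle to the signed sum of its edges. For instance
  ∂RSU = SU − RU + RS,
  ∂QRV = RV − QV + QR.
The resulting 24×16 matrix has rank 15, and its Smith normal form has invariant factors (1,1,1,1,1,1,1,1,1,1,1,1,1,1,1).

Reading off H_k = ker ∂_k / im ∂_{k+1}:

  H_0: rank C_0 − rank ∂_1 = 8 − 7 = 1, and the invariant factors of ∂_1 are all 1, so H_0 ≅ Z.
  H_1: rank ker ∂_1 − rank ∂_2 = (24 − 7) − 15 = 2, and the invariant factors of ∂_2 are all 1, so H_1 ≅ Z^2.
  H_2: rank ker ∂_2 − rank ∂_3 = (16 − 15) − 0 = 1, and there is no ∂_3, so H_2 ≅ Z.

(K is a triangulation of the torus T^2.)

H_0 ≅ Z,  H_1 ≅ Z^2,  H_2 ≅ Z.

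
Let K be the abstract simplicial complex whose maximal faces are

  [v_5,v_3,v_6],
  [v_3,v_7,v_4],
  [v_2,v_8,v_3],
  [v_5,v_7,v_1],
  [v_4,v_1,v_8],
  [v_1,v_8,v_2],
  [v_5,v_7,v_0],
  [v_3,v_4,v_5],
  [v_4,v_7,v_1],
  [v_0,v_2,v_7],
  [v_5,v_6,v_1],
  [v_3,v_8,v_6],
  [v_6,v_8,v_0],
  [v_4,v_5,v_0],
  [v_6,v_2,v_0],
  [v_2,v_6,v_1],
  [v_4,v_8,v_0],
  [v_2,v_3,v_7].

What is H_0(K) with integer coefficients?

We work with the vertex ordering v_0 < v_1 < v_2 < v_3 < v_4 < v_5 < v_6 < v_7 < v_8. The simplices of K, each written with vertices in increasing order, are:

  0-simplices (9): [v_0], [v_1], [v_2], [v_3], [v_4], [v_5], [v_6], [v_7], [v_8]
  1-simplices (27): (27 of them)
  2-simplices (18): (18 of them)

so the chain groups are C_0 ≅ Z^9, C_1 ≅ Z^27, C_2 ≅ Z^18.

Boundary ∂_1: C_1 → C_0 is given by ∂[p,q] = [q] − [p].
The resulting 9×27 matrix has rank 8, and its Smith normal form has invariant factors (1,1,1,1,1,1,1,1).

Boundary ∂_2: C_2 → C_1 sends each 2-simplex [p,q,r] to [q,r] − [p,r] + [p,q]. For instance
  ∂[v_3,v_4,v_5] = [v_4,v_5] − [v_3,v_5] + [v_3,v_4],
  ∂[v_0,v_4,v_5] = [v_4,v_5] − [v_0,v_5] + [v_0,v_4].
The resulting 27×18 matrix has rank 18, and its Smith normal form has invariant factors (1,1,1,1,1,1,1,1,1,1,1,1,1,1,1,1,1,2).

Now H_k = ker ∂_k / im ∂_{k+1}, so:

  H_0: rank C_0 − rank ∂_1 = 9 − 8 = 1, and the invariant factors of ∂_1 are all 1, so H_0 = Z.

H_0 = Z.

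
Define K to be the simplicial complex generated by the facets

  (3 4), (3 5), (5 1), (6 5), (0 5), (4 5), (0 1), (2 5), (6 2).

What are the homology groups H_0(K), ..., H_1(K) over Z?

Fix the vertex order 0 < 1 < 2 < 3 < 4 < 5 < 6 and write every simplex with vertices in increasing order. Then dim K = 1 and the simplices of K are:

  0-simplices (7): [0], [1], [2], [3], [4], [5], [6]
  1-simplices (9): [0,1], [0,5], [1,5], [2,5], [2,6], [3,4], [3,5], [4,5], [5,6]

so the chain groups are C_0 ≅ Z^7, C_1 ≅ Z^9.

Boundary ∂_1: C_1 → C_0 sends each edge [p,q] (with p < q) to q − p. For instance
  ∂[5,6] = [6] − [5].
As a 7×9 matrix over Z this has rank 6, with invariant factors (1,1,1,1,1,1).

From H_k ≅ ker(∂_k) / im(∂_{k+1}) we obtain:

  H_0: rank C_0 − rank ∂_1 = 7 − 6 = 1, and the invariant factors of ∂_1 are all 1, so H_0 = Z.
  H_1: rank ker ∂_1 − rank ∂_2 = (9 − 6) − 0 = 3, and there is no ∂_2, so H_1 = Z^3.

(K is a triangulation of a wedge of 3 circles.)

H_0 = Z,  H_1 = Z^3.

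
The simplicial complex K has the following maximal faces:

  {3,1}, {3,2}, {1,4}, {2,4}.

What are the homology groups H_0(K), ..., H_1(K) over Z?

H_0 = Z,  H_1 = Z.

Order the vertices as 1 < 2 < 3 < 4. Listing each simplex with vertices in this order, K has dimension 1 with simplices:

  0-simplices (4): [1], [2], [3], [4]
  1-simplices (4): [1,3], [1,4], [2,3], [2,4]

Hence C_0 ≅ Z^4, C_1 ≅ Z^4.

∂_1: C_1 → C_0 maps an edge to its endpoints' difference, ∂[p,q] = q − p. For instance
  ∂[1,4] = [4] − [1].
The resulting 4×4 matrix has rank 3, and its Smith normal form has invariant factors (1,1,1).

Computing H_k = (kernel of ∂_k) / (image of ∂_{k+1}):

  H_0: rank C_0 − rank ∂_1 = 4 − 3 = 1, and the invariant factors of ∂_1 are all 1, so H_0 ≅ Z.
  H_1: rank ker ∂_1 − rank ∂_2 = (4 − 3) − 0 = 1, and there is no ∂_2, so H_1 ≅ Z.

As a check, the Euler characteristic is 4 − 4 = 0, which agrees with 1 − 1 = 0.
(K is a triangulation of the circle S^1.)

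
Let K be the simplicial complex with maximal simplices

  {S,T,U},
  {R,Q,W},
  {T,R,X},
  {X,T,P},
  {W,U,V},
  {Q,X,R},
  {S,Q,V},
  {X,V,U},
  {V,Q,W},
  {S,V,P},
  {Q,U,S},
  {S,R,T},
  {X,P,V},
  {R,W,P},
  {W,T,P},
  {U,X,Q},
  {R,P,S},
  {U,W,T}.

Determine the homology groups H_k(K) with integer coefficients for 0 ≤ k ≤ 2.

We work with the vertex ordering P < Q < R < S < T < U < V < W < X. The simplices of K, each written with vertices in increasing order, are:

  0-simplices (9): P, Q, R, S, T, U, V, W, X
  1-simplices (27): PR, PS, PT, PV, PW, PX, QR, QS, QU, QV, QW, QX, RS, RT, RW, RX, ST, SU, SV, TU, TW, TX, UV, UW, UX, VW, VX
  2-simplices (18): PRS, PRW, PSV, PTW, PTX, PVX, QRW, QRX, QSU, QSV, QUX, QVW, RST, RTX, STU, TUW, UVW, UVX

so the chain groups are C_0 ≅ Z^9, C_1 ≅ Z^27, C_2 ≅ Z^18.

∂_1: C_1 → C_0 is given by ∂[p,q] = [q] − [p]. For instance
  ∂PR = R − P.
This gives a 9×27 integer matrix of rank 8; reducing to Smith normal form yields diagonal entries (1,1,1,1,1,1,1,1).

∂_2: C_2 → C_1 maps a triangle to the signed sum of its edges. For instance
  ∂QVW = VW − QW + QV,
  ∂QSU = SU − QU + QS.
As a 27×18 matrix over Z this has rank 18, with invariant factors (1,1,1,1,1,1,1,1,1,1,1,1,1,1,1,1,1,2).

Now H_k = ker ∂_k / im ∂_{k+1}, so:

  H_0: rank C_0 − rank ∂_1 = 9 − 8 = 1, and the invariant factors of ∂_1 are all 1, so H_0 = Z.
  H_1: rank ker ∂_1 − rank ∂_2 = (27 − 8) − 18 = 1, and ∂_2 has invariant factor 2 > 1, so H_1 = Z ⊕ Z/2.
  H_2: rank ker ∂_2 − rank ∂_3 = (18 − 18) − 0 = 0, and there is no ∂_3, so H_2 = 0.

H_0 ≅ Z,  H_1 ≅ Z ⊕ Z/2,  H_2 = 0.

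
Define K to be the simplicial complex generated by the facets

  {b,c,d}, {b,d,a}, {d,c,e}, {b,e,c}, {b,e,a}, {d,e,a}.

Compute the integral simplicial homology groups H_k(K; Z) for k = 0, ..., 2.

Fix the vertex order a < b < c < d < e and write every simplex with vertices in increasing order. Then dim K = 2 and the simplices of K are:

  0-simplices (5): a, b, c, d, e
  1-simplices (9): ab, ad, ae, bc, bd, be, cd, ce, de
  2-simplices (6): abd, abe, ade, bcd, bce, cde

giving chain groups C_0 ≅ Z^5, C_1 ≅ Z^9, C_2 ≅ Z^6.

Boundary ∂_1: C_1 → C_0 maps an edge to its endpoints' difference, ∂[p,q] = q − p. For instance
  ∂be = e − b.
The resulting 5×9 matrix has rank 4, and its Smith normal form has invariant factors (1,1,1,1).

The boundary map ∂_2: C_2 → C_1 acts by ∂[p,q,r] = [q,r] − [p,r] + [p,q]. For instance
  ∂bce = ce − be + bc,
  ∂ade = de − ae + ad.
As a 9×6 matrix over Z this has rank 5, with invariant factors (1,1,1,1,1).

Now H_k = ker ∂_k / im ∂_{k+1}, so:

  H_0: rank C_0 − rank ∂_1 = 5 − 4 = 1, and the invariant factors of ∂_1 are all 1, so H_0 ≅ Z.
  H_1: rank ker ∂_1 − rank ∂_2 = (9 − 4) − 5 = 0, and the invariant factors of ∂_2 are all 1, so H_1 ≅ 0.
  H_2: rank ker ∂_2 − rank ∂_3 = (6 − 5) − 0 = 1, and there is no ∂_3, so H_2 ≅ Z.

As a check, the Euler characteristic is 5 − 9 + 6 = 2, which agrees with 1 − 0 + 1 = 2.

H_0 = Z,  H_1 = 0,  H_2 = Z.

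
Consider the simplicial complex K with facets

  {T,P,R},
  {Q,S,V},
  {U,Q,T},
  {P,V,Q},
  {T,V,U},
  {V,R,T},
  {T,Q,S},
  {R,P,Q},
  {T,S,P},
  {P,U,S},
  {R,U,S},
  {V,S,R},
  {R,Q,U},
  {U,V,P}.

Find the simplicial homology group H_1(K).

H_1 = Z^2.

Order the vertices as P < Q < R < S < T < U < V. Listing each simplex with vertices in this order, K has dimension 2 with simplices:

  0-simplices (7): P, Q, R, S, T, U, V
  1-simplices (21): PQ, PR, PS, PT, PU, PV, QR, QS, QT, QU, QV, RS, RT, RU, RV, ST, SU, SV, TU, TV, UV
  2-simplices (14): PQR, PQV, PRT, PST, PSU, PUV, QRU, QST, QSV, QTU, RSU, RSV, RTV, TUV

Hence C_0 ≅ Z^7, C_1 ≅ Z^21, C_2 ≅ Z^14.

The boundary map ∂_1: C_1 → C_0 is given by ∂[p,q] = [q] − [p]. For instance
  ∂QU = U − Q.
The 7×21 boundary matrix has rank 6 and Smith normal form diag(1,1,1,1,1,1).

∂_2: C_2 → C_1 sends each 2-simplex [p,q,r] to [q,r] − [p,r] + [p,q]. For instance
  ∂PQR = QR − PR + PQ,
  ∂RTV = TV − RV + RT.
The resulting 21×14 matrix has rank 13, and its Smith normal form has invariant factors (1,1,1,1,1,1,1,1,1,1,1,1,1).

Reading off H_k = ker ∂_k / im ∂_{k+1}:

  H_1: rank ker ∂_1 − rank ∂_2 = (21 − 6) − 13 = 2, and the invariant factors of ∂_2 are all 1, so H_1 = Z^2.

(K is a triangulation of the torus T^2.)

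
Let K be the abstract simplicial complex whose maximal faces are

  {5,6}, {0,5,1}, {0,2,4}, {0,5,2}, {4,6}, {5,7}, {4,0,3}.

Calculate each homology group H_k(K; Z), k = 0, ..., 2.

Fix the vertex order 0 < 1 < 2 < 3 < 4 < 5 < 6 < 7 and write every simplex with vertices in increasing order. Then dim K = 2 and the simplices of K are:

  0-simplices (8): [0], [1], [2], [3], [4], [5], [6], [7]
  1-simplices (12): [0,1], [0,2], [0,3], [0,4], [0,5], [1,5], [2,4], [2,5], [3,4], [4,6], [5,6], [5,7]
  2-simplices (4): [0,1,5], [0,2,4], [0,2,5], [0,3,4]

so the chain groups are C_0 ≅ Z^8, C_1 ≅ Z^12, C_2 ≅ Z^4.

Boundary ∂_1: C_1 → C_0 sends each edge [p,q] (with p < q) to q − p.
The 8×12 boundary matrix has rank 7 and Smith normal form diag(1,1,1,1,1,1,1).

∂_2: C_2 → C_1 acts by ∂[p,q,r] = [q,r] − [p,r] + [p,q]. For instance
  ∂[0,2,4] = [2,4] − [0,4] + [0,2],
  ∂[0,3,4] = [3,4] − [0,4] + [0,3].
The 12×4 boundary matrix has rank 4 and Smith normal form diag(1,1,1,1).

From H_k ≅ ker(∂_k) / im(∂_{k+1}) we obtain:

  H_0: rank C_0 − rank ∂_1 = 8 − 7 = 1, and the invariant factors of ∂_1 are all 1, so H_0 ≅ Z.
  H_1: rank ker ∂_1 − rank ∂_2 = (12 − 7) − 4 = 1, and the invariant factors of ∂_2 are all 1, so H_1 ≅ Z.
  H_2: rank ker ∂_2 − rank ∂_3 = (4 − 4) − 0 = 0, and there is no ∂_3, so H_2 ≅ 0.

As a check, the Euler characteristic is 8 − 12 + 4 = 0, which agrees with 1 − 1 + 0 = 0.

H_0 = Z,  H_1 = Z,  H_2 = 0.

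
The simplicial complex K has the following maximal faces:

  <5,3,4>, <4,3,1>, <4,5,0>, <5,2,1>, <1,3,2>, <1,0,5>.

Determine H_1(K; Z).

H_1 ≅ Z.

We work with the vertex ordering 0 < 1 < 2 < 3 < 4 < 5. The simplices of K, each written with vertices in increasing order, are:

  0-simplices (6): [0], [1], [2], [3], [4], [5]
  1-simplices (12): [0,1], [0,4], [0,5], [1,2], [1,3], [1,4], [1,5], [2,3], [2,5], [3,4], [3,5], [4,5]
  2-simplices (6): [0,1,5], [0,4,5], [1,2,3], [1,2,5], [1,3,4], [3,4,5]

Hence C_0 ≅ Z^6, C_1 ≅ Z^12, C_2 ≅ Z^6.

The boundary map ∂_1: C_1 → C_0 is given by ∂[p,q] = [q] − [p]. For instance
  ∂[1,3] = [3] − [1].
As a 6×12 matrix over Z this has rank 5, with invariant factors (1,1,1,1,1).

∂_2: C_2 → C_1 sends each 2-simplex [p,q,r] to [q,r] − [p,r] + [p,q]. For instance
  ∂[0,1,5] = [1,5] − [0,5] + [0,1],
  ∂[1,2,3] = [2,3] − [1,3] + [1,2].
The resulting 12×6 matrix has rank 6, and its Smith normal form has invariant factors (1,1,1,1,1,1).

Reading off H_k = ker ∂_k / im ∂_{k+1}:

  H_1: rank ker ∂_1 − rank ∂_2 = (12 − 5) − 6 = 1, and the invariant factors of ∂_2 are all 1, so H_1 = Z.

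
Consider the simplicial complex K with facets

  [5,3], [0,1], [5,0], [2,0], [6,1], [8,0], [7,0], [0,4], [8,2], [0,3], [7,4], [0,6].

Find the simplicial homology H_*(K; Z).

H_0 = Z,  H_1 = Z^4.

Fix the vertex order 0 < 1 < 2 < 3 < 4 < 5 < 6 < 7 < 8 and write every simplex with vertices in increasing order. Then dim K = 1 and the simplices of K are:

  0-simplices (9): [0], [1], [2], [3], [4], [5], [6], [7], [8]
  1-simplices (12): [0,1], [0,2], [0,3], [0,4], [0,5], [0,6], [0,7], [0,8], [1,6], [2,8], [3,5], [4,7]

so the chain groups are C_0 ≅ Z^9, C_1 ≅ Z^12.

The boundary map ∂_1: C_1 → C_0 sends each edge [p,q] (with p < q) to q − p.
The 9×12 boundary matrix has rank 8 and Smith normal form diag(1,1,1,1,1,1,1,1).

From H_k ≅ ker(∂_k) / im(∂_{k+1}) we obtain:

  H_0: rank C_0 − rank ∂_1 = 9 − 8 = 1, and the invariant factors of ∂_1 are all 1, so H_0 ≅ Z.
  H_1: rank ker ∂_1 − rank ∂_2 = (12 − 8) − 0 = 4, and there is no ∂_2, so H_1 ≅ Z^4.

As a check, the Euler characteristic is 9 − 12 = -3, which agrees with 1 − 4 = -3.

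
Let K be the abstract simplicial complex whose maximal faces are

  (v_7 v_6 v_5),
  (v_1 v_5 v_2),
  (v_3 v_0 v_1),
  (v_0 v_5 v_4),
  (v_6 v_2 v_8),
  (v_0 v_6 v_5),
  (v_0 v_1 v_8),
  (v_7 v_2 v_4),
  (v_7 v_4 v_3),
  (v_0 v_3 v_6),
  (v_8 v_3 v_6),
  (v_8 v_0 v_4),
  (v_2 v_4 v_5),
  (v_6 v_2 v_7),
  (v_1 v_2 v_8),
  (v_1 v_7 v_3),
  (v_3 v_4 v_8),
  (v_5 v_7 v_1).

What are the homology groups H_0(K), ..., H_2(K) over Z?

Order the vertices as v_0 < v_1 < v_2 < v_3 < v_4 < v_5 < v_6 < v_7 < v_8. Listing each simplex with vertices in this order, K has dimension 2 with simplices:

  0-simplices (9): [v_0], [v_1], [v_2], [v_3], [v_4], [v_5], [v_6], [v_7], [v_8]
  1-simplices (27): (27 of them)
  2-simplices (18): (18 of them)

so the chain groups are C_0 ≅ Z^9, C_1 ≅ Z^27, C_2 ≅ Z^18.

Boundary ∂_1: C_1 → C_0 is given by ∂[p,q] = [q] − [p].
The resulting 9×27 matrix has rank 8, and its Smith normal form has invariant factors (1,1,1,1,1,1,1,1).

∂_2: C_2 → C_1 sends each 2-simplex [p,q,r] to [q,r] − [p,r] + [p,q]. For instance
  ∂[v_0,v_4,v_8] = [v_4,v_8] − [v_0,v_8] + [v_0,v_4],
  ∂[v_2,v_4,v_7] = [v_4,v_7] − [v_2,v_7] + [v_2,v_4].
The resulting 27×18 matrix has rank 18, and its Smith normal form has invariant factors (1,1,1,1,1,1,1,1,1,1,1,1,1,1,1,1,1,2).

From H_k ≅ ker(∂_k) / im(∂_{k+1}) we obtain:

  H_0: rank C_0 − rank ∂_1 = 9 − 8 = 1, and the invariant factors of ∂_1 are all 1, so H_0 = Z.
  H_1: rank ker ∂_1 − rank ∂_2 = (27 − 8) − 18 = 1, and ∂_2 has invariant factor 2 > 1, so H_1 = Z ⊕ Z/2.
  H_2: rank ker ∂_2 − rank ∂_3 = (18 − 18) − 0 = 0, and there is no ∂_3, so H_2 = 0.

(K is a triangulation of the Klein bottle.)

H_0 = Z,  H_1 = Z ⊕ Z/2,  H_2 = 0.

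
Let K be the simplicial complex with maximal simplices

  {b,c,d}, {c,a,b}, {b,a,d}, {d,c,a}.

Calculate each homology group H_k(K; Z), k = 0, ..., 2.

H_0 ≅ Z,  H_1 = 0,  H_2 ≅ Z.

Take the total order a < b < c < d on the vertex set. Then K (dimension 2) consists of the simplices:

  0-simplices (4): a, b, c, d
  1-simplices (6): ab, ac, ad, bc, bd, cd
  2-simplices (4): abc, abd, acd, bcd

giving chain groups C_0 ≅ Z^4, C_1 ≅ Z^6, C_2 ≅ Z^4.

The boundary map ∂_1: C_1 → C_0 sends each edge [p,q] (with p < q) to q − p.
The resulting 4×6 matrix has rank 3, and its Smith normal form has invariant factors (1,1,1).

Boundary ∂_2: C_2 → C_1 acts by ∂[p,q,r] = [q,r] − [p,r] + [p,q]. For instance
  ∂acd = cd − ad + ac,
  ∂abc = bc − ac + ab.
As a 6×4 matrix over Z this has rank 3, with invariant factors (1,1,1).

From H_k ≅ ker(∂_k) / im(∂_{k+1}) we obtain:

  H_0: rank C_0 − rank ∂_1 = 4 − 3 = 1, and the invariant factors of ∂_1 are all 1, so H_0 ≅ Z.
  H_1: rank ker ∂_1 − rank ∂_2 = (6 − 3) − 3 = 0, and the invariant factors of ∂_2 are all 1, so H_1 ≅ 0.
  H_2: rank ker ∂_2 − rank ∂_3 = (4 − 3) − 0 = 1, and there is no ∂_3, so H_2 ≅ Z.

(K is a triangulation of the 2-sphere S^2.)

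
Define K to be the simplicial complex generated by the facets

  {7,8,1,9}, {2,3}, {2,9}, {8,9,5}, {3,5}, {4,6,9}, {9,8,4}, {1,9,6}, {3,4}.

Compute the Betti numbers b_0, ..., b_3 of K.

Order the vertices as 1 < 2 < 3 < 4 < 5 < 6 < 7 < 8 < 9. Listing each simplex with vertices in this order, K has dimension 3 with simplices:

  0-simplices (9): [1], [2], [3], [4], [5], [6], [7], [8], [9]
  1-simplices (17): [1,6], [1,7], [1,8], [1,9], [2,3], [2,9], [3,4], [3,5], [4,6], [4,8], [4,9], [5,8], [5,9], [6,9], [7,8], [7,9], [8,9]
  2-simplices (8): [1,6,9], [1,7,8], [1,7,9], [1,8,9], [4,6,9], [4,8,9], [5,8,9], [7,8,9]
  3-simplices (1): [1,7,8,9]

giving chain groups C_0 ≅ Z^9, C_1 ≅ Z^17, C_2 ≅ Z^8, C_3 ≅ Z^1.

∂_1: C_1 → C_0 sends each edge [p,q] (with p < q) to q − p. For instance
  ∂[5,8] = [8] − [5].
The resulting 9×17 matrix has rank 8, and its Smith normal form has invariant factors (1,1,1,1,1,1,1,1).

Boundary ∂_2: C_2 → C_1 sends each 2-simplex [p,q,r] to [q,r] − [p,r] + [p,q]. For instance
  ∂[7,8,9] = [8,9] − [7,9] + [7,8],
  ∂[1,7,9] = [7,9] − [1,9] + [1,7].
The resulting 17×8 matrix has rank 7, and its Smith normal form has invariant factors (1,1,1,1,1,1,1).

The boundary map ∂_3: C_3 → C_2 sends each 3-simplex σ to the alternating sum Σ_i (−1)^i (σ with its i-th vertex removed). For instance
  ∂[1,7,8,9] = [7,8,9] − [1,8,9] + [1,7,9] − [1,7,8].
This gives a 8×1 integer matrix of rank 1; reducing to Smith normal form yields diagonal entries (1).

Computing H_k = (kernel of ∂_k) / (image of ∂_{k+1}):

  H_0: rank C_0 − rank ∂_1 = 9 − 8 = 1, and the invariant factors of ∂_1 are all 1, so H_0 ≅ Z.
  H_1: rank ker ∂_1 − rank ∂_2 = (17 − 8) − 7 = 2, and the invariant factors of ∂_2 are all 1, so H_1 ≅ Z^2.
  H_2: rank ker ∂_2 − rank ∂_3 = (8 − 7) − 1 = 0, and the invariant factors of ∂_3 are all 1, so H_2 ≅ 0.
  H_3: rank ker ∂_3 − rank ∂_4 = (1 − 1) − 0 = 0, and there is no ∂_4, so H_3 ≅ 0.

As a check, the Euler characteristic is 9 − 17 + 8 − 1 = -1, which agrees with 1 − 2 + 0 − 0 = -1.

Hence the Betti numbers are b_0 = 1, b_1 = 2, b_2 = 0, b_3 = 0.

b_0 = 1, b_1 = 2, b_2 = 0, b_3 = 0.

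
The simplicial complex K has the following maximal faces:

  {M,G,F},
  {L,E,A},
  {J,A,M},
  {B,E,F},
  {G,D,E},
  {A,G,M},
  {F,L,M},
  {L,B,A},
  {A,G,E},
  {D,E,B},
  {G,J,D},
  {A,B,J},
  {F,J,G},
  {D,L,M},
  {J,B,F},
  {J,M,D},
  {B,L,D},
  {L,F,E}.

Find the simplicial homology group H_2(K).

Fix the vertex order A < B < D < E < F < G < J < L < M and write every simplex with vertices in increasing order. Then dim K = 2 and the simplices of K are:

  0-simplices (9): A, B, D, E, F, G, J, L, M
  1-simplices (27): AB, AE, AG, AJ, AL, AM, BD, BE, BF, BJ, BL, DE, DG, DJ, DL, DM, EF, EG, EL, FG, FJ, FL, FM, GJ, GM, JM, LM
  2-simplices (18): ABJ, ABL, AEG, AEL, AGM, AJM, BDE, BDL, BEF, BFJ, DEG, DGJ, DJM, DLM, EFL, FGJ, FGM, FLM

giving chain groups C_0 ≅ Z^9, C_1 ≅ Z^27, C_2 ≅ Z^18.

∂_1: C_1 → C_0 is given by ∂[p,q] = [q] − [p].
This gives a 9×27 integer matrix of rank 8; reducing to Smith normal form yields diagonal entries (1,1,1,1,1,1,1,1).

∂_2: C_2 → C_1 acts by ∂[p,q,r] = [q,r] − [p,r] + [p,q]. For instance
  ∂DEG = EG − DG + DE,
  ∂FLM = LM − FM + FL.
This gives a 27×18 integer matrix of rank 18; reducing to Smith normal form yields diagonal entries (1,1,1,1,1,1,1,1,1,1,1,1,1,1,1,1,1,2).

Now H_k = ker ∂_k / im ∂_{k+1}, so:

  H_2: rank ker ∂_2 − rank ∂_3 = (18 − 18) − 0 = 0, and there is no ∂_3, so H_2 = 0.

H_2 ≅ 0.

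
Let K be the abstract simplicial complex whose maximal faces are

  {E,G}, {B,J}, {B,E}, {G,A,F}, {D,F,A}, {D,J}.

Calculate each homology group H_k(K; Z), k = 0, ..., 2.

K has 7 vertices, 9 edges, 2 triangles.
rank ∂_0 = 0, rank ∂_1 = 6 ⇒ b_0 = 7 − 0 − 6 = 1; all invariant factors of ∂_1 are 1 so no torsion. So H_0 ≅ Z.
rank ∂_1 = 6, rank ∂_2 = 2 ⇒ b_1 = 9 − 6 − 2 = 1; all invariant factors of ∂_2 are 1 so no torsion. So H_1 ≅ Z.
rank ∂_2 = 2, rank ∂_3 = 0 ⇒ b_2 = 2 − 2 − 0 = 0. So H_2 ≅ 0.

H_0 ≅ Z,  H_1 ≅ Z,  H_2 = 0.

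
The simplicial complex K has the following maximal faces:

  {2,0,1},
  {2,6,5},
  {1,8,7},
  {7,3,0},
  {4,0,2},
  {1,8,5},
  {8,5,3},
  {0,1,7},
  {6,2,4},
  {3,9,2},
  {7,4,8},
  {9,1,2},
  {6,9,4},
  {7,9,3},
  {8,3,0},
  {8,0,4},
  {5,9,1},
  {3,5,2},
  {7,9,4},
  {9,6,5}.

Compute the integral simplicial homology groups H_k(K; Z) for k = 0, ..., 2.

H_0 ≅ Z,  H_1 ≅ Z ⊕ Z_2,  H_2 = 0.

Order the vertices as 0 < 1 < 2 < 3 < 4 < 5 < 6 < 7 < 8 < 9. Listing each simplex with vertices in this order, K has dimension 2 with simplices:

  0-simplices (10): [0], [1], [2], [3], [4], [5], [6], [7], [8], [9]
  1-simplices (30): (30 of them)
  2-simplices (20): (20 of them)

giving chain groups C_0 ≅ Z^10, C_1 ≅ Z^30, C_2 ≅ Z^20.

Boundary ∂_1: C_1 → C_0 is given by ∂[p,q] = [q] − [p]. For instance
  ∂[3,8] = [8] − [3].
The resulting 10×30 matrix has rank 9, and its Smith normal form has invariant factors (1,1,1,1,1,1,1,1,1).

Boundary ∂_2: C_2 → C_1 maps a triangle to the signed sum of its edges. For instance
  ∂[0,4,8] = [4,8] − [0,8] + [0,4],
  ∂[3,7,9] = [7,9] − [3,9] + [3,7].
This gives a 30×20 integer matrix of rank 20; reducing to Smith normal form yields diagonal entries (1,1,1,1,1,1,1,1,1,1,1,1,1,1,1,1,1,1,1,2).

Computing H_k = (kernel of ∂_k) / (image of ∂_{k+1}):

  H_0: rank C_0 − rank ∂_1 = 10 − 9 = 1, and the invariant factors of ∂_1 are all 1, so H_0 = Z.
  H_1: rank ker ∂_1 − rank ∂_2 = (30 − 9) − 20 = 1, and ∂_2 has invariant factor 2 > 1, so H_1 = Z ⊕ Z_2.
  H_2: rank ker ∂_2 − rank ∂_3 = (20 − 20) − 0 = 0, and there is no ∂_3, so H_2 = 0.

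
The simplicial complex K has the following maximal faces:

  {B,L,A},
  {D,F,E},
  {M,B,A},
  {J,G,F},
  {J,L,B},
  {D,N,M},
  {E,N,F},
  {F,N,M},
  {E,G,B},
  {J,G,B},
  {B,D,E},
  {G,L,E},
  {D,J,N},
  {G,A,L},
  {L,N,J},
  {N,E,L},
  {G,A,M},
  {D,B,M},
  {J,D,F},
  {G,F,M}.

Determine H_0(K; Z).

K has 10 vertices, 30 edges, 20 triangles.
rank ∂_0 = 0, rank ∂_1 = 9 ⇒ b_0 = 10 − 0 − 9 = 1; all invariant factors of ∂_1 are 1 so no torsion. So H_0 ≅ Z.

H_0 = Z.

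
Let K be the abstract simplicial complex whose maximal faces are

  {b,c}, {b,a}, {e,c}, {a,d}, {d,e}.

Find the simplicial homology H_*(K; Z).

Fix the vertex order a < b < c < d < e and write every simplex with vertices in increasing order. Then dim K = 1 and the simplices of K are:

  0-simplices (5): a, b, c, d, e
  1-simplices (5): ab, ad, bc, ce, de

so the chain groups are C_0 ≅ Z^5, C_1 ≅ Z^5.

The boundary map ∂_1: C_1 → C_0 sends each edge [p,q] (with p < q) to q − p. For instance
  ∂de = e − d.
This gives a 5×5 integer matrix of rank 4; reducing to Smith normal form yields diagonal entries (1,1,1,1).

Now H_k = ker ∂_k / im ∂_{k+1}, so:

  H_0: rank C_0 − rank ∂_1 = 5 − 4 = 1, and the invariant factors of ∂_1 are all 1, so H_0 = Z.
  H_1: rank ker ∂_1 − rank ∂_2 = (5 − 4) − 0 = 1, and there is no ∂_2, so H_1 = Z.

H_0 ≅ Z,  H_1 ≅ Z.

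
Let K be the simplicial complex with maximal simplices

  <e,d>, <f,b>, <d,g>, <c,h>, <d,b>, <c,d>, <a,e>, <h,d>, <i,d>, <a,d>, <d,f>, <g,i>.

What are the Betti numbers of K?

We work with the vertex ordering a < b < c < d < e < f < g < h < i. The simplices of K, each written with vertices in increasing order, are:

  0-simplices (9): a, b, c, d, e, f, g, h, i
  1-simplices (12): ad, ae, bd, bf, cd, ch, de, df, dg, dh, di, gi

giving chain groups C_0 ≅ Z^9, C_1 ≅ Z^12.

∂_1: C_1 → C_0 sends each edge [p,q] (with p < q) to q − p.
The 9×12 boundary matrix has rank 8 and Smith normal form diag(1,1,1,1,1,1,1,1).

Reading off H_k = ker ∂_k / im ∂_{k+1}:

  H_0: rank C_0 − rank ∂_1 = 9 − 8 = 1, and the invariant factors of ∂_1 are all 1, so H_0 ≅ Z.
  H_1: rank ker ∂_1 − rank ∂_2 = (12 − 8) − 0 = 4, and there is no ∂_2, so H_1 ≅ Z^4.

Hence the Betti numbers are b_0 = 1, b_1 = 4.

b_0 = 1, b_1 = 4.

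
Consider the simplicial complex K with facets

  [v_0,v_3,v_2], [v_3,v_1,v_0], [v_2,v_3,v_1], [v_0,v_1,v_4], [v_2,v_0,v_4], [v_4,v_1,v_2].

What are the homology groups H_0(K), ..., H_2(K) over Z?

Fix the vertex order v_0 < v_1 < v_2 < v_3 < v_4 and write every simplex with vertices in increasing order. Then dim K = 2 and the simplices of K are:

  0-simplices (5): [v_0], [v_1], [v_2], [v_3], [v_4]
  1-simplices (9): [v_0,v_1], [v_0,v_2], [v_0,v_3], [v_0,v_4], [v_1,v_2], [v_1,v_3], [v_1,v_4], [v_2,v_3], [v_2,v_4]
  2-simplices (6): [v_0,v_1,v_3], [v_0,v_1,v_4], [v_0,v_2,v_3], [v_0,v_2,v_4], [v_1,v_2,v_3], [v_1,v_2,v_4]

so the chain groups are C_0 ≅ Z^5, C_1 ≅ Z^9, C_2 ≅ Z^6.

Boundary ∂_1: C_1 → C_0 sends each edge [p,q] (with p < q) to q − p.
As a 5×9 matrix over Z this has rank 4, with invariant factors (1,1,1,1).

Boundary ∂_2: C_2 → C_1 sends each 2-simplex [p,q,r] to [q,r] − [p,r] + [p,q]. For instance
  ∂[v_1,v_2,v_4] = [v_2,v_4] − [v_1,v_4] + [v_1,v_2],
  ∂[v_0,v_1,v_4] = [v_1,v_4] − [v_0,v_4] + [v_0,v_1].
This gives a 9×6 integer matrix of rank 5; reducing to Smith normal form yields diagonal entries (1,1,1,1,1).

Computing H_k = (kernel of ∂_k) / (image of ∂_{k+1}):

  H_0: rank C_0 − rank ∂_1 = 5 − 4 = 1, and the invariant factors of ∂_1 are all 1, so H_0 = Z.
  H_1: rank ker ∂_1 − rank ∂_2 = (9 − 4) − 5 = 0, and the invariant factors of ∂_2 are all 1, so H_1 = 0.
  H_2: rank ker ∂_2 − rank ∂_3 = (6 − 5) − 0 = 1, and there is no ∂_3, so H_2 = Z.

H_0 = Z,  H_1 = 0,  H_2 = Z.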